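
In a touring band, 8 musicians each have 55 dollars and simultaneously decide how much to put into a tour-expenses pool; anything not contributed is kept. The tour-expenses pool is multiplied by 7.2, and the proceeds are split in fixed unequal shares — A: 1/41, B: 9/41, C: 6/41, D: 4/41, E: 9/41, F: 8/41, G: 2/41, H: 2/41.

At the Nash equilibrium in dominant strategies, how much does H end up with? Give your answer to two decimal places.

132.27 dollars

A player with share s gets back 7.2·s per unit contributed, so full contribution is dominant for anyone with s > 1/7.2 = 0.1389 and zero contribution is dominant for anyone below.
B, C, E and F are above the threshold, contributing 55 each; the remaining 4 contribute 0. Total contributed: 220.
H keeps 55 and receives 7.2 × 220 × 2/41 = 77.27 from the tour-expenses pool, for a payoff of 132.27.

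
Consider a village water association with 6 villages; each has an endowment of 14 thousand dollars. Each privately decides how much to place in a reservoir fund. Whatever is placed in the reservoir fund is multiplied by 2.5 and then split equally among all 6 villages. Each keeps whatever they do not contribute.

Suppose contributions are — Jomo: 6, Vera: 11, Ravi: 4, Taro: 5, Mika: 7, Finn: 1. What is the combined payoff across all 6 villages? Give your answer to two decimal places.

Total contributed: 6 + 11 + 4 + 5 + 7 + 1 = 34; total kept: 6 × 14 − 34 = 50.
The reservoir fund pays out 2.5 × 34 = 85.00 in aggregate.
Group total = 50 + 85.00 = 135.00.

135.00 thousand dollars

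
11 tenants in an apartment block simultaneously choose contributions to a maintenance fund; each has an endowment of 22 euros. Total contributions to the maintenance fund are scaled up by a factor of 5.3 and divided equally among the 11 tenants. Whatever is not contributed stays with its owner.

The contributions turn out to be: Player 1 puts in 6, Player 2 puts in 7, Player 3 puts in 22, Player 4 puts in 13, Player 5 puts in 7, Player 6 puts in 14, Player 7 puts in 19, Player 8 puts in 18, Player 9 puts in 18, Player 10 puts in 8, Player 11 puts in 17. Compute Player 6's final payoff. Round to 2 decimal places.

79.79 euros

Total contributed: 6 + 7 + 22 + 13 + 7 + 14 + 19 + 18 + 18 + 8 + 17 = 149.
Each receives 5.3 × 149 / 11 = 71.79 from the maintenance fund.
Player 6 keeps 22 − 14 = 8, so Player 6's payoff is 8 + 71.79 = 79.79.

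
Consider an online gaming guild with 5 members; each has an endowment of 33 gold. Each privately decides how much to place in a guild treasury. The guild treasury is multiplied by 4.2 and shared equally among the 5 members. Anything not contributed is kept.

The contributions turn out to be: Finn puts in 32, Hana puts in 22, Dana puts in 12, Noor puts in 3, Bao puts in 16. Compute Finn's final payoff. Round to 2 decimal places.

Total contributed: 32 + 22 + 12 + 3 + 16 = 85.
Each receives 4.2 × 85 / 5 = 71.40 from the guild treasury.
Finn keeps 33 − 32 = 1, so Finn's payoff is 1 + 71.40 = 72.40.

72.40 gold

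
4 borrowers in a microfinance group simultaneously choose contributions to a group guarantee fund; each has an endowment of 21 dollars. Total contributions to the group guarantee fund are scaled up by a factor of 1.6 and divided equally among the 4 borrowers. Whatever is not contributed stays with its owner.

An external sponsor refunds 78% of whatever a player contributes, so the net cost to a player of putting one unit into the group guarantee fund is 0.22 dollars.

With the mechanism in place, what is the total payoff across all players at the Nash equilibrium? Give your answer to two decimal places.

199.92 dollars

Under the mechanism each unit contributed yields (1.6/4) / 0.22 = 1.8182 back to its contributor per unit of net cost, which exceeds 1, making full contribution the dominant choice for everyone.
So the Nash equilibrium is full contribution by all 4; the group earns 4 × (21 × 0.78 + 1.6 × 21) = 199.92.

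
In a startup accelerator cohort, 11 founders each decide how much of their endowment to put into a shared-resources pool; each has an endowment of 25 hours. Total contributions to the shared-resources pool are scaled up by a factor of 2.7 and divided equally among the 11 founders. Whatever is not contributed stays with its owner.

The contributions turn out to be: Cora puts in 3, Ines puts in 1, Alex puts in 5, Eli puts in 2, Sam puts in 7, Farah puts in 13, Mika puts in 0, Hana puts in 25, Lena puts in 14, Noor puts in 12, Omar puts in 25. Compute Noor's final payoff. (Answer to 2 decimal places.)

Total contributed: 3 + 1 + 5 + 2 + 7 + 13 + 0 + 25 + 14 + 12 + 25 = 107.
Each receives 2.7 × 107 / 11 = 26.26 from the shared-resources pool.
Noor keeps 25 − 12 = 13, so Noor's payoff is 13 + 26.26 = 39.26.

39.26 hours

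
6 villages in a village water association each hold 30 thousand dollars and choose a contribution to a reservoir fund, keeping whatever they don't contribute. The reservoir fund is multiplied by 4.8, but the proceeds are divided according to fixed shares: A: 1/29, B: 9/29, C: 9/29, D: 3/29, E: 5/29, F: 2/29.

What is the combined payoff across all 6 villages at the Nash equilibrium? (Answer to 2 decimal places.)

Each unit j contributes comes back to j as 4.8 × (j's share), so j prefers to contribute only if that share exceeds 1/4.8 = 0.2083; otherwise keeping the unit dominates.
The shares above 0.2083 belong to B and C, contributing 30 each; the remaining 4 contribute 0. Total contributed: 60.
The reservoir fund pays out 4.8 × 60 = 288.00 in total (split across the unequal shares, but the aggregate is all that matters for the group sum).
The 4 free-riders keep 30 each, adding 120. Group total = 120 + 288.00 = 408.00.

408.00 thousand dollars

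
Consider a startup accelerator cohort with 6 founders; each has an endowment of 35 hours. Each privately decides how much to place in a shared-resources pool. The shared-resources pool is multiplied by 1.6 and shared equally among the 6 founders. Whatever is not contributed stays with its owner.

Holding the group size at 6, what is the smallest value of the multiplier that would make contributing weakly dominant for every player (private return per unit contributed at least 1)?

A contributed unit returns (multiplier)/6 to its contributor.
This reaches 1 exactly when the multiplier is 6.

6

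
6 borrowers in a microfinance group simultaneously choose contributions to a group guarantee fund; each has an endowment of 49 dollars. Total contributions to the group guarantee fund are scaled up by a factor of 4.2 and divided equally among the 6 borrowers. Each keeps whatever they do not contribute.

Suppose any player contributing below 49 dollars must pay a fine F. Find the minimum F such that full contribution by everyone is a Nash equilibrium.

Given the others contribute fully, the best deviation is to contribute 0 (any partial contribution still incurs the fine and gives up units whose private return 0.7000 is below 1).
Deviating from 49 to 0 saves 49 dollars but forfeits the deviator's share of the drop in the group guarantee fund: 4.2/6 × 49 = 34.30.
So the deviation gain is 49 − 34.30 = 14.70, and the fine must be at least 14.70 dollars to wipe it out.

14.70 dollars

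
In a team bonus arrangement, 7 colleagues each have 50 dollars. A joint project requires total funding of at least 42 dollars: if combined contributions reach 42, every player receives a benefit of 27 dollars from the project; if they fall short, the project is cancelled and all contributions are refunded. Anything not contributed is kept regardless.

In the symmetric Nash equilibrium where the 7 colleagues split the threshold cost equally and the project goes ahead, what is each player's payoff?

71 dollars

Equal share of the threshold: 42/7 = 6.
At this profile no one gains by cutting their contribution: any cut drops the total below 42, the project is cancelled, contributions are refunded, and the deviator ends with 50, which is less than 50 − 6 + 27 = 71. Contributing more than 6 just wastes the excess. So contributing exactly 6 is a best response.
Each player's payoff: 50 − 6 + 27 = 71.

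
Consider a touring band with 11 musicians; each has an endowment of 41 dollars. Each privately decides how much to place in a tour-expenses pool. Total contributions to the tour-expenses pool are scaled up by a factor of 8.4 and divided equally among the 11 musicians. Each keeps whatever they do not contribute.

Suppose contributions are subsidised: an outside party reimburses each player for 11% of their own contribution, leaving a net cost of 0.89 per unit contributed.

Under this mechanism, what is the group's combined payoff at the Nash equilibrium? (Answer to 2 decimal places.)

451.00 dollars

Even with the mechanism, each unit contributed returns only (8.4/11) / 0.89 = 0.8580 per unit of net cost, so contributing nothing is still dominant.
At the Nash equilibrium no one contributes; group total payoff = 11 × 41 = 451.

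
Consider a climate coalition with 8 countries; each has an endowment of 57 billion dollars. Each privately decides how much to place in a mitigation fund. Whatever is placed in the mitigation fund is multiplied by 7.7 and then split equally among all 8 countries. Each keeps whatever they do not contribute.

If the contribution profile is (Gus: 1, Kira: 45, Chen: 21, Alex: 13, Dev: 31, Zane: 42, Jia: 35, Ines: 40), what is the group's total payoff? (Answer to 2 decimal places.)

Total contributed: 1 + 45 + 21 + 13 + 31 + 42 + 35 + 40 = 228; total kept: 8 × 57 − 228 = 228.
The mitigation fund pays out 7.7 × 228 = 1755.60 in aggregate.
Group total = 228 + 1755.60 = 1983.60.

1983.60 billion dollars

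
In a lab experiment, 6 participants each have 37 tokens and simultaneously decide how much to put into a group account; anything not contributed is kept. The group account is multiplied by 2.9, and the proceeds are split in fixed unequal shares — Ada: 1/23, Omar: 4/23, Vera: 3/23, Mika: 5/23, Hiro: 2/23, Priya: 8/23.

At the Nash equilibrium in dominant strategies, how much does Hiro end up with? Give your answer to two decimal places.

Each unit j contributes comes back to j as 2.9 × (j's share), so j prefers to contribute only if that share exceeds 1/2.9 = 0.3448; otherwise keeping the unit dominates.
Only Priya (8/23) clears that bar, contributing 37; the remaining 5 contribute 0. Total contributed: 37.
Hiro keeps 37 and receives 2.9 × 37 × 2/23 = 9.33 from the group account, for a payoff of 46.33.

46.33 tokens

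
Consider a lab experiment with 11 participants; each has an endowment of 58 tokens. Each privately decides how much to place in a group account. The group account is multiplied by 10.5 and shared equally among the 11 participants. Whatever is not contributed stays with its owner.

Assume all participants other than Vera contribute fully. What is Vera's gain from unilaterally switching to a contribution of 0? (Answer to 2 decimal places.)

2.64 tokens

Switching from a contribution of 58 to 0 lets Vera keep an extra 58 tokens, but lowers the group account by 58, which costs Vera their own share of that drop: 10.5/11 × 58 = 55.36.
Net gain = 58 − 55.36 = 2.64. The private return per contributed unit (0.9545) is below 1, so free-riding is indeed the best response regardless of what the others do.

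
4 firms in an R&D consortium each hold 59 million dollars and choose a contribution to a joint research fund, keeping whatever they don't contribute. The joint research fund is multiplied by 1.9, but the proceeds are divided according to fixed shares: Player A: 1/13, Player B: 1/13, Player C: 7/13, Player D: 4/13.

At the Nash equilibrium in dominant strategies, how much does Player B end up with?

67.62 million dollars

A player with share s gets back 1.9·s per unit contributed, so full contribution is dominant for anyone with s > 1/1.9 = 0.5263 and zero contribution is dominant for anyone below.
Player C alone (share 7/13) is above the threshold, contributing 59; the remaining 3 contribute 0. Total contributed: 59.
Player B keeps 59 and receives 1.9 × 59 × 1/13 = 8.62 from the joint research fund, for a payoff of 67.62.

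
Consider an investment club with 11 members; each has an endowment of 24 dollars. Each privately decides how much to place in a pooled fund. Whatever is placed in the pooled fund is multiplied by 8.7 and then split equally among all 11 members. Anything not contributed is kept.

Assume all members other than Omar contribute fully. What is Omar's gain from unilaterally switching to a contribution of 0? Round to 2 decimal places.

5.02 dollars

Switching from a contribution of 24 to 0 lets Omar keep an extra 24 dollars, but lowers the pooled fund by 24, which costs Omar their own share of that drop: 8.7/11 × 24 = 18.98.
Net gain = 24 − 18.98 = 5.02. The private return per contributed unit (0.7909) is below 1, so free-riding is indeed the best response regardless of what the others do.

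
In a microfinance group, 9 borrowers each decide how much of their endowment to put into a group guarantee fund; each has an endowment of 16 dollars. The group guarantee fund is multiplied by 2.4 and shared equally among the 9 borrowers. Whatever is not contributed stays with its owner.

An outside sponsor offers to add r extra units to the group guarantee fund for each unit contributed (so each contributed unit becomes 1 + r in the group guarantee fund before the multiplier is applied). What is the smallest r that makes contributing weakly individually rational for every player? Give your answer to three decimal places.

2.750

With matching at rate r, one contributed unit becomes (1 + r) in the group guarantee fund and returns 2.4 × (1 + r) / 9 to the contributor.
Setting this equal to 1: 1 + r = 9/2.4 = 3.7500.
So the minimum matching rate is r = 3.7500 − 1 = 2.750.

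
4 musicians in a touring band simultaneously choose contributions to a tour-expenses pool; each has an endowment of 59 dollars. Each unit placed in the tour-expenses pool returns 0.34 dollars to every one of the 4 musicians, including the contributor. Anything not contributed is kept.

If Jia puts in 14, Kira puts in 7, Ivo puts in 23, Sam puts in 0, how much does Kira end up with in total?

66.96 dollars

Total contributed: 14 + 7 + 23 + 0 = 44.
Each receives 0.34 × 44 = 14.96 from the tour-expenses pool.
Kira keeps 59 − 7 = 52, so Kira's payoff is 52 + 14.96 = 66.96.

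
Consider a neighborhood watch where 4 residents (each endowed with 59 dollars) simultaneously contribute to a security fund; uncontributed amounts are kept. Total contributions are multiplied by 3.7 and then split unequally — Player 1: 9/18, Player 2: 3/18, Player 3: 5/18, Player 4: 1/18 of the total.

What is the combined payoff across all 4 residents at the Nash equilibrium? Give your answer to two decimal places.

554.60 dollars

Each unit j contributes comes back to j as 3.7 × (j's share), so j prefers to contribute only if that share exceeds 1/3.7 = 0.2703; otherwise keeping the unit dominates.
Player 1 and Player 3 clear that bar, contributing 59 each; the remaining 2 contribute 0. Total contributed: 118.
The security fund pays out 3.7 × 118 = 436.60 in total (split across the unequal shares, but the aggregate is all that matters for the group sum).
The 2 free-riders keep 59 each, adding 118. Group total = 118 + 436.60 = 554.60.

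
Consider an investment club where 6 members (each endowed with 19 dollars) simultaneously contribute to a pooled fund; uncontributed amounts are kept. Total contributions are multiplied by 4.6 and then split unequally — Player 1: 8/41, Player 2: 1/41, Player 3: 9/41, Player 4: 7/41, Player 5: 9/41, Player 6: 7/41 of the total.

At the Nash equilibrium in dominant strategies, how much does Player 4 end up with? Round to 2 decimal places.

48.84 dollars

For player j, contributing a unit is worthwhile iff 4.6 × (j's share) ≥ 1, i.e. iff j's share is at least 0.2174.
Player 3 and Player 5 are above the threshold, contributing 19 each; the remaining 4 contribute 0. Total contributed: 38.
Player 4 keeps 19 and receives 4.6 × 38 × 7/41 = 29.84 from the pooled fund, for a payoff of 48.84.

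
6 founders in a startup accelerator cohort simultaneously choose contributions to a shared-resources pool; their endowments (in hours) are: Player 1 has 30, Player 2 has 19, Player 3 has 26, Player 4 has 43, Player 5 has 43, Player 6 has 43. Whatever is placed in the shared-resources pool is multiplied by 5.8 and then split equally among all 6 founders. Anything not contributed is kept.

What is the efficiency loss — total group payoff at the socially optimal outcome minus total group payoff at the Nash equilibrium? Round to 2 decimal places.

979.20 hours

The private return per contributed unit is 5.8/6 = 0.9667 < 1 for every player regardless of endowment, so the Nash equilibrium is zero contribution and the group total is Σ E_j = 30 + 19 + 26 + 43 + 43 + 43 = 204.
Each contributed unit returns 5.800 to the group, so the social optimum is full contribution by everyone: group total = 5.800 × 204 = 1183.20.
Efficiency loss = (5.800 − 1) × 204 = 979.20.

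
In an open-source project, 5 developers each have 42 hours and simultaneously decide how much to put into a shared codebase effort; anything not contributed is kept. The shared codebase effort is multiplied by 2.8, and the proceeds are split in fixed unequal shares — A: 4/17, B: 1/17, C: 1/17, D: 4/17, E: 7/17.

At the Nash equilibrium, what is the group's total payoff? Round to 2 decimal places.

Player j's private return per contributed unit is 2.8 × (j's share). Contributing is weakly dominant for j when that share is at least 1/2.8 = 0.3571, and contributing 0 is dominant otherwise.
E alone (share 7/17) is above the threshold, contributing 42; the remaining 4 contribute 0. Total contributed: 42.
The shared codebase effort pays out 2.8 × 42 = 117.60 in total (split across the unequal shares, but the aggregate is all that matters for the group sum).
The 4 free-riders keep 42 each, adding 168. Group total = 168 + 117.60 = 285.60.

285.60 hours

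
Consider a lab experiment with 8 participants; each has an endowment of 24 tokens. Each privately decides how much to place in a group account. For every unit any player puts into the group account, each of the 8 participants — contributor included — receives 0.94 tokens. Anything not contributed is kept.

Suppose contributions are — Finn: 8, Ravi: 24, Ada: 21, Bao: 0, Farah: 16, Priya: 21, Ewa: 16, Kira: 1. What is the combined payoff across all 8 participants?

889.64 tokens

Total contributed: 8 + 24 + 21 + 0 + 16 + 21 + 16 + 1 = 107; total kept: 8 × 24 − 107 = 85.
The group account pays out 0.94 × 8 × 107 = 804.64 in aggregate.
Group total = 85 + 804.64 = 889.64.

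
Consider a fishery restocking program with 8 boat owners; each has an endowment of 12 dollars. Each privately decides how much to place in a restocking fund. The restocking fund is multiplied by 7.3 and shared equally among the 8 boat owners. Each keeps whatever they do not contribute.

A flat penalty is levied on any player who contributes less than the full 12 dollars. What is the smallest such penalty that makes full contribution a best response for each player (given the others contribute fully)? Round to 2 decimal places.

1.05 dollars

Given the others contribute fully, the best deviation is to contribute 0 (any partial contribution still incurs the fine and gives up units whose private return 0.9125 is below 1).
Deviating from 12 to 0 saves 12 dollars but forfeits the deviator's share of the drop in the restocking fund: 7.3/8 × 12 = 10.95.
So the deviation gain is 12 − 10.95 = 1.05, and the fine must be at least 1.05 dollars to wipe it out.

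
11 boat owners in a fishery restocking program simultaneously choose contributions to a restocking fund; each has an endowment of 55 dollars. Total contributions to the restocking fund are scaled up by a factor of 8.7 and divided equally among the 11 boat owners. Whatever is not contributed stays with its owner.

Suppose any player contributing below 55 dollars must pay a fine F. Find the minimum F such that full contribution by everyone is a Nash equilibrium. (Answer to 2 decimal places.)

11.50 dollars

Given the others contribute fully, the best deviation is to contribute 0 (any partial contribution still incurs the fine and gives up units whose private return 0.7909 is below 1).
Deviating from 55 to 0 saves 55 dollars but forfeits the deviator's share of the drop in the restocking fund: 8.7/11 × 55 = 43.50.
So the deviation gain is 55 − 43.50 = 11.50, and the fine must be at least 11.50 dollars to wipe it out.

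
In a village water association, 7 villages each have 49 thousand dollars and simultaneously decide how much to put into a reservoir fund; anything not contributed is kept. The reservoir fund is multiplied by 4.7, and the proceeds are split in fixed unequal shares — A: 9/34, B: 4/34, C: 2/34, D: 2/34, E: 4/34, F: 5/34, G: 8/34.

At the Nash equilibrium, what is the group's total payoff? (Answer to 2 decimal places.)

705.60 thousand dollars

Each unit j contributes comes back to j as 4.7 × (j's share), so j prefers to contribute only if that share exceeds 1/4.7 = 0.2128; otherwise keeping the unit dominates.
A and G are above the threshold, contributing 49 each; the remaining 5 contribute 0. Total contributed: 98.
The reservoir fund pays out 4.7 × 98 = 460.60 in total (split across the unequal shares, but the aggregate is all that matters for the group sum).
The 5 free-riders keep 49 each, adding 245. Group total = 245 + 460.60 = 705.60.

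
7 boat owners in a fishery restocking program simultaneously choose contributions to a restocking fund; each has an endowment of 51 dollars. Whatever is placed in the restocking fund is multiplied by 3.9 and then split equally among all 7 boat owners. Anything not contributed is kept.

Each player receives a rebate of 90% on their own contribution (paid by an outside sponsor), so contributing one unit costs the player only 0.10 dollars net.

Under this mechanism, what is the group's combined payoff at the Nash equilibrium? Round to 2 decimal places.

1713.60 dollars

With the mechanism, a contributed unit returns (3.9/7) / 0.10 = 5.5714 per unit of net cost to the contributor — now above 1 — so contributing fully is weakly dominant for every player.
So the Nash equilibrium is full contribution by all 7; the group earns 7 × (51 × 0.90 + 3.9 × 51) = 1713.60.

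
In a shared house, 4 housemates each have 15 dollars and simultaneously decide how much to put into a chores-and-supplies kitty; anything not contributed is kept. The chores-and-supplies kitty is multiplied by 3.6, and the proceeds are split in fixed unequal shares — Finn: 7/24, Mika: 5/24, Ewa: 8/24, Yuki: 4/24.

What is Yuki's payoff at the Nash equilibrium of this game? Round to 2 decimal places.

33.00 dollars

Player j's private return per contributed unit is 3.6 × (j's share). Contributing is weakly dominant for j when that share is at least 1/3.6 = 0.2778, and contributing 0 is dominant otherwise.
Finn and Ewa clear that bar, contributing 15 each; the remaining 2 contribute 0. Total contributed: 30.
Yuki keeps 15 and receives 3.6 × 30 × 4/24 = 18.00 from the chores-and-supplies kitty, for a payoff of 33.00.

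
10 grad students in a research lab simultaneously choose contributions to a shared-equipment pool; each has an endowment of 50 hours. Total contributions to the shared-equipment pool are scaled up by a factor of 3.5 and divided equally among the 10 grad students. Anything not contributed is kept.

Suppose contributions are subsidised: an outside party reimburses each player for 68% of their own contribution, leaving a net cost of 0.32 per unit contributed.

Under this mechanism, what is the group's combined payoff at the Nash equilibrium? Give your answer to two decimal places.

Under the mechanism each unit contributed yields (3.5/10) / 0.32 = 1.0938 back to its contributor per unit of net cost, which exceeds 1, making full contribution the dominant choice for everyone.
So the Nash equilibrium is full contribution by all 10; the group earns 10 × (50 × 0.68 + 3.5 × 50) = 2090.00.

2090.00 hours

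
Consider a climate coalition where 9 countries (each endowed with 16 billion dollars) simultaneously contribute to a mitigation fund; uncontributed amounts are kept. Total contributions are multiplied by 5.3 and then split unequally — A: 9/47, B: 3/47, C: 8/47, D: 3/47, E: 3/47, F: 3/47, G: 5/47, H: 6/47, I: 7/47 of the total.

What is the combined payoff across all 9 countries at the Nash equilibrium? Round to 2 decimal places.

212.80 billion dollars

A player with share s gets back 5.3·s per unit contributed, so full contribution is dominant for anyone with s > 1/5.3 = 0.1887 and zero contribution is dominant for anyone below.
A alone (share 9/47) is above the threshold, contributing 16; the remaining 8 contribute 0. Total contributed: 16.
The mitigation fund pays out 5.3 × 16 = 84.80 in total (split across the unequal shares, but the aggregate is all that matters for the group sum).
The 8 free-riders keep 16 each, adding 128. Group total = 128 + 84.80 = 212.80.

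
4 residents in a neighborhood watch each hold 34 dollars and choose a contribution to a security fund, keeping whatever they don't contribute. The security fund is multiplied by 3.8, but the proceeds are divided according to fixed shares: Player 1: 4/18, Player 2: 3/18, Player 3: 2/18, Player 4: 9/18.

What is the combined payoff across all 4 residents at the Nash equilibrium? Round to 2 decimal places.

231.20 dollars

Each unit j contributes comes back to j as 3.8 × (j's share), so j prefers to contribute only if that share exceeds 1/3.8 = 0.2632; otherwise keeping the unit dominates.
Only Player 4 (9/18) clears that bar, contributing 34; the remaining 3 contribute 0. Total contributed: 34.
The security fund pays out 3.8 × 34 = 129.20 in total (split across the unequal shares, but the aggregate is all that matters for the group sum).
The 3 free-riders keep 34 each, adding 102. Group total = 102 + 129.20 = 231.20.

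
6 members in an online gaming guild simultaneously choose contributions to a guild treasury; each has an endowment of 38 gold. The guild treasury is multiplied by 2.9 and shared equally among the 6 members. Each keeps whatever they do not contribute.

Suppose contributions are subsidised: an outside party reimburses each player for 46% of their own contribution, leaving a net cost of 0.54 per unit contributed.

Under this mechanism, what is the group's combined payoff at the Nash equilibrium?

228.00 gold

With the mechanism, a contributed unit returns (2.9/6) / 0.54 = 0.8951 per unit of net cost — still below 1 — so contributing 0 remains dominant for every player.
At the Nash equilibrium no one contributes; group total payoff = 6 × 38 = 228.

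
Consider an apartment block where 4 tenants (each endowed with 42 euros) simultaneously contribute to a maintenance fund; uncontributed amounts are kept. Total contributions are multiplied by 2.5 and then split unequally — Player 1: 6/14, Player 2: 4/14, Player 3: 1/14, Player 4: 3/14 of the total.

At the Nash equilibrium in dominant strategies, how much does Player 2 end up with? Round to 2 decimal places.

A player with share s gets back 2.5·s per unit contributed, so full contribution is dominant for anyone with s > 1/2.5 = 0.4000 and zero contribution is dominant for anyone below.
Only Player 1 (6/14) clears that bar, contributing 42; the remaining 3 contribute 0. Total contributed: 42.
Player 2 keeps 42 and receives 2.5 × 42 × 4/14 = 30.00 from the maintenance fund, for a payoff of 72.00.

72.00 euros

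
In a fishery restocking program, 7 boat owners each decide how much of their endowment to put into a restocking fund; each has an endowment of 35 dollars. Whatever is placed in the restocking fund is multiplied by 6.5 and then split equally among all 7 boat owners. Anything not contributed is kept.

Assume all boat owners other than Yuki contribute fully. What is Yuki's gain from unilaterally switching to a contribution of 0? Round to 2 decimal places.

Switching from a contribution of 35 to 0 lets Yuki keep an extra 35 dollars, but lowers the restocking fund by 35, which costs Yuki their own share of that drop: 6.5/7 × 35 = 32.50.
Net gain = 35 − 32.50 = 2.50. The private return per contributed unit (0.9286) is below 1, so free-riding is indeed the best response regardless of what the others do.

2.50 dollars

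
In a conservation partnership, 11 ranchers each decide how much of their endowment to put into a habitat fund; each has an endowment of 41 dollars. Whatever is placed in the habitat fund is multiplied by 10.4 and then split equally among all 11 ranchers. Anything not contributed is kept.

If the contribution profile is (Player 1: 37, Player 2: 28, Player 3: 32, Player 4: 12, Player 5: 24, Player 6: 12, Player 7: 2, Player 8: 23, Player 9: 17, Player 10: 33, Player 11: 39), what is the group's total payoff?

2885.60 dollars

Total contributed: 37 + 28 + 32 + 12 + 24 + 12 + 2 + 23 + 17 + 33 + 39 = 259; total kept: 11 × 41 − 259 = 192.
The habitat fund pays out 10.4 × 259 = 2693.60 in aggregate.
Group total = 192 + 2693.60 = 2885.60.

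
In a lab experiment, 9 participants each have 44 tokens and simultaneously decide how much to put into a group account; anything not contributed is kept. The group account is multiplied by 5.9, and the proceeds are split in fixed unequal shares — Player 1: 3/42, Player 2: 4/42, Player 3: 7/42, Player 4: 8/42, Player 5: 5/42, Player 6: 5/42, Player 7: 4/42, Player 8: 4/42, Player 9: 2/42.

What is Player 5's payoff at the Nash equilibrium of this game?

Player j's private return per contributed unit is 5.9 × (j's share). Contributing is weakly dominant for j when that share is at least 1/5.9 = 0.1695, and contributing 0 is dominant otherwise.
The only share above 0.1695 is Player 4's 8/42, contributing 44; the remaining 8 contribute 0. Total contributed: 44.
Player 5 keeps 44 and receives 5.9 × 44 × 5/42 = 30.90 from the group account, for a payoff of 74.90.

74.90 tokens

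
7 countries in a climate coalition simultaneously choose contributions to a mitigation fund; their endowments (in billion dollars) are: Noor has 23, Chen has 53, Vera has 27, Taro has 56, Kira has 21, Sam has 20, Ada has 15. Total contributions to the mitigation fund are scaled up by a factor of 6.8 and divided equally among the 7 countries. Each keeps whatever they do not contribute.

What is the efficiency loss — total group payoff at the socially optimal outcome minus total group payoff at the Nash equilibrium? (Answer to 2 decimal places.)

The private return per contributed unit is 6.8/7 = 0.9714 < 1 for every player regardless of endowment, so the Nash equilibrium is zero contribution and the group total is Σ E_j = 23 + 53 + 27 + 56 + 21 + 20 + 15 = 215.
Each contributed unit returns 6.800 to the group, so the social optimum is full contribution by everyone: group total = 6.800 × 215 = 1462.00.
Efficiency loss = (6.800 − 1) × 215 = 1247.00.

1247.00 billion dollars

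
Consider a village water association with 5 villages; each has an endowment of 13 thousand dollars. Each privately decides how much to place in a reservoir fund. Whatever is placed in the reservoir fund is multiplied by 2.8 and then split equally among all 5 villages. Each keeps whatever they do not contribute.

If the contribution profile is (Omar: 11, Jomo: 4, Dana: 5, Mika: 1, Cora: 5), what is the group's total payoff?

Total contributed: 11 + 4 + 5 + 1 + 5 = 26; total kept: 5 × 13 − 26 = 39.
The reservoir fund pays out 2.8 × 26 = 72.80 in aggregate.
Group total = 39 + 72.80 = 111.80.

111.80 thousand dollars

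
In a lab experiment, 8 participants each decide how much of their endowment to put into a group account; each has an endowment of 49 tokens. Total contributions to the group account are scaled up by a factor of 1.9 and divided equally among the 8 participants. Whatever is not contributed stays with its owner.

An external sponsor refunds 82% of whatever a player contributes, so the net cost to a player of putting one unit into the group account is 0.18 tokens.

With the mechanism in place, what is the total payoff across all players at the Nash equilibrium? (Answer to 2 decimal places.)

1066.24 tokens

With the mechanism, a contributed unit returns (1.9/8) / 0.18 = 1.3194 per unit of net cost to the contributor — now above 1 — so contributing fully is weakly dominant for every player.
So the Nash equilibrium is full contribution by all 8; the group earns 8 × (49 × 0.82 + 1.9 × 49) = 1066.24.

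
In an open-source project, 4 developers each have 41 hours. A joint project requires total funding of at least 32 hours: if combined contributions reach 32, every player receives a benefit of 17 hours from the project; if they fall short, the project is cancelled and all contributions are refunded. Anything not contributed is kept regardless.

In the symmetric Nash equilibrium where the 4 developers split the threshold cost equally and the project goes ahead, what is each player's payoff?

50 hours

Equal share of the threshold: 32/4 = 8.
At this profile no one gains by cutting their contribution: any cut drops the total below 32, the project is cancelled, contributions are refunded, and the deviator ends with 41, which is less than 41 − 8 + 17 = 50. Contributing more than 8 just wastes the excess. So contributing exactly 8 is a best response.
Each player's payoff: 41 − 8 + 17 = 50.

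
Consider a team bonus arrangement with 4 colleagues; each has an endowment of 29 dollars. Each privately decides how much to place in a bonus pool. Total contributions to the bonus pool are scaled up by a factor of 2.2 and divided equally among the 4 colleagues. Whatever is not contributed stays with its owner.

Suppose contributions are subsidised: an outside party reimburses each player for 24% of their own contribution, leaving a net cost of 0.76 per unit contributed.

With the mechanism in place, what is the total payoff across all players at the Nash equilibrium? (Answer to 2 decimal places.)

116.00 dollars

Even with the mechanism, each unit contributed returns only (2.2/4) / 0.76 = 0.7237 per unit of net cost, so contributing nothing is still dominant.
At the Nash equilibrium no one contributes; group total payoff = 4 × 29 = 116.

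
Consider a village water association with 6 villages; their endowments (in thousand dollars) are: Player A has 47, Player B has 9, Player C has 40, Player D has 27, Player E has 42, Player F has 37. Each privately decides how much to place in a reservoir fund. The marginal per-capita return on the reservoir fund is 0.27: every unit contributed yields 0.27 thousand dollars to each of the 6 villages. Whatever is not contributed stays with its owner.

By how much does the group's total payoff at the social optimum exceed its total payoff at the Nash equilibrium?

The private return per contributed unit is 0.27 < 1 for everyone, so the Nash equilibrium is zero contribution and the group total is Σ E_j = 47 + 9 + 40 + 27 + 42 + 37 = 202.
Each contributed unit returns 1.620 to the group, so the social optimum is full contribution by everyone: group total = 1.620 × 202 = 327.24.
Efficiency loss = (1.620 − 1) × 202 = 125.24.

125.24 thousand dollars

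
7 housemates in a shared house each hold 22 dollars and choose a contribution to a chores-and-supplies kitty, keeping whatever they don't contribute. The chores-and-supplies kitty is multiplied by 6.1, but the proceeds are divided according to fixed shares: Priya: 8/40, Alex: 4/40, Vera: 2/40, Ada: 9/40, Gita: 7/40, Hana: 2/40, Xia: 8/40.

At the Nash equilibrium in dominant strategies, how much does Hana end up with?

48.84 dollars

Player j's private return per contributed unit is 6.1 × (j's share). Contributing is weakly dominant for j when that share is at least 1/6.1 = 0.1639, and contributing 0 is dominant otherwise.
The shares above 0.1639 belong to Priya, Ada, Gita and Xia, contributing 22 each; the remaining 3 contribute 0. Total contributed: 88.
Hana keeps 22 and receives 6.1 × 88 × 2/40 = 26.84 from the chores-and-supplies kitty, for a payoff of 48.84.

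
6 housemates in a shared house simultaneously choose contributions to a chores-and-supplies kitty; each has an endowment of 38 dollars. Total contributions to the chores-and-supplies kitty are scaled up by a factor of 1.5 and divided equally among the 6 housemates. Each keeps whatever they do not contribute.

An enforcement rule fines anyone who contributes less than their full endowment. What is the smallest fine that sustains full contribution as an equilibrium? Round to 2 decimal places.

28.50 dollars

Given the others contribute fully, the best deviation is to contribute 0 (any partial contribution still incurs the fine and gives up units whose private return 0.2500 is below 1).
Deviating from 38 to 0 saves 38 dollars but forfeits the deviator's share of the drop in the chores-and-supplies kitty: 1.5/6 × 38 = 9.50.
So the deviation gain is 38 − 9.50 = 28.50, and the fine must be at least 28.50 dollars to wipe it out.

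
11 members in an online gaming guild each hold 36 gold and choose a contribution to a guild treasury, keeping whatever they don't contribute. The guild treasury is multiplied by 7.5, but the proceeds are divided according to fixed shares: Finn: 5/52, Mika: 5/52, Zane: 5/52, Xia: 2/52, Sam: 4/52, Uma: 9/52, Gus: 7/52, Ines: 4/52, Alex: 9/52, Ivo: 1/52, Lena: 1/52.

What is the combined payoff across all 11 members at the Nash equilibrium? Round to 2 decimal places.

1098.00 gold

A player with share s gets back 7.5·s per unit contributed, so full contribution is dominant for anyone with s > 1/7.5 = 0.1333 and zero contribution is dominant for anyone below.
The shares above 0.1333 belong to Uma, Gus and Alex, contributing 36 each; the remaining 8 contribute 0. Total contributed: 108.
The guild treasury pays out 7.5 × 108 = 810.00 in total (split across the unequal shares, but the aggregate is all that matters for the group sum).
The 8 free-riders keep 36 each, adding 288. Group total = 288 + 810.00 = 1098.00.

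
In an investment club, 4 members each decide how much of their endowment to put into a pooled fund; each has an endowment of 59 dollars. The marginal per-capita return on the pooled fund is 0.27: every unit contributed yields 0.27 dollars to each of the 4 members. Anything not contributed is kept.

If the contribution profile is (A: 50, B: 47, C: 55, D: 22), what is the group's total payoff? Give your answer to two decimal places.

Total contributed: 50 + 47 + 55 + 22 = 174; total kept: 4 × 59 − 174 = 62.
The pooled fund pays out 0.27 × 4 × 174 = 187.92 in aggregate.
Group total = 62 + 187.92 = 249.92.

249.92 dollars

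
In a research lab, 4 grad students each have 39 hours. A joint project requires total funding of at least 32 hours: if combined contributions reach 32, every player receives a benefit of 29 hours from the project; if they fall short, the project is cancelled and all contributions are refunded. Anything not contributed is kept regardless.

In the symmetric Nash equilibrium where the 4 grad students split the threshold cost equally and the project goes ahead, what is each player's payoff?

Equal share of the threshold: 32/4 = 8.
At this profile no one gains by cutting their contribution: any cut drops the total below 32, the project is cancelled, contributions are refunded, and the deviator ends with 39, which is less than 39 − 8 + 29 = 60. Contributing more than 8 just wastes the excess. So contributing exactly 8 is a best response.
Each player's payoff: 39 − 8 + 29 = 60.

60 hours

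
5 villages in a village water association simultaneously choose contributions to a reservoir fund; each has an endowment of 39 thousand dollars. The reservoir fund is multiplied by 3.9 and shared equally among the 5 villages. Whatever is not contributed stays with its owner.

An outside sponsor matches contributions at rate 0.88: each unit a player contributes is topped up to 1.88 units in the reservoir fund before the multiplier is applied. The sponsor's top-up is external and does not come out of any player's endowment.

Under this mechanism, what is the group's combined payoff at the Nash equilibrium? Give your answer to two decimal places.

Under the mechanism each unit contributed yields 3.9 × 1.88 / 5 = 1.4664 back to its contributor per unit of net cost, which exceeds 1, making full contribution the dominant choice for everyone.
So the Nash equilibrium is full contribution by all 5; the group earns 3.9 × 1.88 × 195 = 1429.74.

1429.74 thousand dollars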